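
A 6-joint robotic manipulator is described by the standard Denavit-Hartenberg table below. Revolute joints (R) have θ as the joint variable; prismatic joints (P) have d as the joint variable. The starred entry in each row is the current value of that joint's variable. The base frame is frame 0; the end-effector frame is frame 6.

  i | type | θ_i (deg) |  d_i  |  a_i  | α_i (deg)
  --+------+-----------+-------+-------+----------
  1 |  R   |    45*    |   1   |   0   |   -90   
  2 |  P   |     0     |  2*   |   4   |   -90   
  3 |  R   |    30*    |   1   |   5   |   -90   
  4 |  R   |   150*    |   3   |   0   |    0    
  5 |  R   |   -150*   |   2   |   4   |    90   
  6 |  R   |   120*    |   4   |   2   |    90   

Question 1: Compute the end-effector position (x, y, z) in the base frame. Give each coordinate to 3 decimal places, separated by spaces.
after link 1: o_1 = (0.0000, 0.0000, 1.0000)
after link 2: o_2 = (1.4142, 4.2426, 1.0000)
after link 3: o_3 = (6.2438, 5.5367, -0.0000)
after link 4: o_4 = (7.0203, 2.6390, -0.0000)
after link 5: o_5 = (11.4016, 1.7424, -0.0000)
after link 6: o_6 = (10.8840, -0.1895, -4.0000)

10.884 -0.189 -4.000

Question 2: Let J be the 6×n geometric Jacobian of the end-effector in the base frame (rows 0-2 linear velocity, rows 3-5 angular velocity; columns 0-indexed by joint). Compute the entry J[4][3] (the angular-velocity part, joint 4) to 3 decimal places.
axis z_3 = (0.2588,-0.9659,-0.0000); lever o_n−o_3 = (4.6402,-5.7262,-4.0000)
cross product → J_v[:, 3] = (3.8637,1.0353,3.0000)
J_ω[:, 3] = z_3
entry J[4][3] = -0.9659

-0.966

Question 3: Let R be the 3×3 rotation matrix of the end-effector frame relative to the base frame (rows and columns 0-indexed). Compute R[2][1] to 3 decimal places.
-1.000

End-effector y-axis (col 1 of R) = (-0.0000,0.0000,-1.0000)
R[2][1] = -1.0000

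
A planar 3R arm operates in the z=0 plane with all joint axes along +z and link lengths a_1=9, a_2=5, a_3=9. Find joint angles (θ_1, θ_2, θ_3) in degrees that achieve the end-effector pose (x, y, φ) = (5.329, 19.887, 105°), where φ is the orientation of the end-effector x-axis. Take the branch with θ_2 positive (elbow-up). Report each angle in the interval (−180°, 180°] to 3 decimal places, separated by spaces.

45.002 29.992 30.006

wrist centre = target − a_3·(cos φ, sin φ) = (7.6584, 11.1937)
cos θ_2 = (183.9488−9²−5²)/(2·9·5) = 0.8661; θ_2 = 29.9916° (elbow-up)
β = atan2(11.1937,7.6584) = 55.6212°; ψ = atan2(2.4994,13.3305) = 10.6192°
θ_1 = β − ψ = 45.0020°
θ_3 = φ − θ_1 − θ_2 = 30.0064° (wrapped to (-180°,180°])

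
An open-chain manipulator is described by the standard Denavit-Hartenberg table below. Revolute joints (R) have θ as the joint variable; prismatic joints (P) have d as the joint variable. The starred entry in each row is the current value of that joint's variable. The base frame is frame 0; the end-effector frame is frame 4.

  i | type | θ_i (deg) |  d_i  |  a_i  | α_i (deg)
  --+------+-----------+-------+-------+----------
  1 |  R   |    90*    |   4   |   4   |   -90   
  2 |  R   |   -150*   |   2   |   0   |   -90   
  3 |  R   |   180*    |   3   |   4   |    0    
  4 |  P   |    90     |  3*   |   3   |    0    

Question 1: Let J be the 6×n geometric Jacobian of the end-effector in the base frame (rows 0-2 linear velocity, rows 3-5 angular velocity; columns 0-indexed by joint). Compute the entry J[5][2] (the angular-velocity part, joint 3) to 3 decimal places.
axis z_2 = (0.0000,0.5000,0.8660); lever o_n−o_2 = (-3.0000,6.4641,3.1962)
cross product → J_v[:, 2] = (-4.0000,-2.5981,1.5000)
J_ω[:, 2] = z_2
entry J[5][2] = 0.8660

0.866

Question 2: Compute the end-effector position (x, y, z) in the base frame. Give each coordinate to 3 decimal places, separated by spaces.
after link 1: o_1 = (0.0000, 4.0000, 4.0000)
after link 2: o_2 = (-2.0000, 4.0000, 4.0000)
after link 3: o_3 = (-2.0000, 8.9641, 4.5981)
after link 4: o_4 = (-5.0000, 10.4641, 7.1962)

-5.000 10.464 7.196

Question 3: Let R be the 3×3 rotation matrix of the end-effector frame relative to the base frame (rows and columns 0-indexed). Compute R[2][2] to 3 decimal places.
0.866

End-effector z-axis (col 2 of R) = (0.0000,0.5000,0.8660)
R[2][2] = 0.8660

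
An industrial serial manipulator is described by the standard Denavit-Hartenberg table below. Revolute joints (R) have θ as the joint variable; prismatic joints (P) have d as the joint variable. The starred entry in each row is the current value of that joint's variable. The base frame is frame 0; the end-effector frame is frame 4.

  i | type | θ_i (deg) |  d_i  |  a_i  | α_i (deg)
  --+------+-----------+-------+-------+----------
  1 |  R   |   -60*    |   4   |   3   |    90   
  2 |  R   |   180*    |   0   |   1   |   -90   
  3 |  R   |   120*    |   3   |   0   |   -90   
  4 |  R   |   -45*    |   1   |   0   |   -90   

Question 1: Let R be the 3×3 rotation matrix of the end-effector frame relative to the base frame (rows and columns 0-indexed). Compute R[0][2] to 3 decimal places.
0.707

End-effector z-axis (col 2 of R) = (0.7071,0.0000,0.7071)
R[0][2] = 0.7071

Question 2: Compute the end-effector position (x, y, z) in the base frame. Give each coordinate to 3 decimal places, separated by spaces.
after link 1: o_1 = (1.5000, -2.5981, 4.0000)
after link 2: o_2 = (1.0000, -1.7321, 4.0000)
after link 3: o_3 = (1.0000, -1.7321, 1.0000)
after link 4: o_4 = (1.0000, -2.7321, 1.0000)

1.000 -2.732 1.000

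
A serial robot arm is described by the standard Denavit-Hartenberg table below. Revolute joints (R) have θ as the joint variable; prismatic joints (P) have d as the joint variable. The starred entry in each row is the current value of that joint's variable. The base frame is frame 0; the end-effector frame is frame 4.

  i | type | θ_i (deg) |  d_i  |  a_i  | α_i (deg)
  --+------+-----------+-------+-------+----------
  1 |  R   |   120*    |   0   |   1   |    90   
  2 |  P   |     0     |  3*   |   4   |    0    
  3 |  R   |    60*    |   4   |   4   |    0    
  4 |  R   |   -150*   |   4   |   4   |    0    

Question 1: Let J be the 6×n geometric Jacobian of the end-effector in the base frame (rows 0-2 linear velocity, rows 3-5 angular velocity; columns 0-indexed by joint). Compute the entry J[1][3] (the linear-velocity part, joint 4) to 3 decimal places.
axis z_3 = (0.8660,0.5000,0.0000); lever o_n−o_3 = (3.4641,2.0000,-4.0000)
cross product → J_v[:, 3] = (-2.0000,3.4641,-0.0000)
J_ω[:, 3] = z_3
entry J[1][3] = 3.4641

3.464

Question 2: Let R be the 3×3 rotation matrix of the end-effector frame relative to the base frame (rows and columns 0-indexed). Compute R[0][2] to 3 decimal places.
0.866

End-effector z-axis (col 2 of R) = (0.8660,0.5000,0.0000)
R[0][2] = 0.8660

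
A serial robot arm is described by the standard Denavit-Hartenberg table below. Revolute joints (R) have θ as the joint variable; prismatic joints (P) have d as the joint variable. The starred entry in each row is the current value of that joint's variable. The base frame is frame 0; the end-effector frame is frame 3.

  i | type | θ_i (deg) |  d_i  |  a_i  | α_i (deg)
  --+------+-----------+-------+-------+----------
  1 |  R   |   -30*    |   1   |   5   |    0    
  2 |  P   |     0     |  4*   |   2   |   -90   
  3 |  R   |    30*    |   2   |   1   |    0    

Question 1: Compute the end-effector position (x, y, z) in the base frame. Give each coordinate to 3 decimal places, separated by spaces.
after link 1: o_1 = (4.3301, -2.5000, 1.0000)
after link 2: o_2 = (6.0622, -3.5000, 5.0000)
after link 3: o_3 = (7.8122, -2.2010, 4.5000)

7.812 -2.201 4.500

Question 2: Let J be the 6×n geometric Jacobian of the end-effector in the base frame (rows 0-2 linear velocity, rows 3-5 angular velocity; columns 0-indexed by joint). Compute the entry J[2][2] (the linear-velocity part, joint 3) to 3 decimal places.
axis z_2 = (0.5000,0.8660,0.0000); lever o_n−o_2 = (1.7500,1.2990,-0.5000)
cross product → J_v[:, 2] = (-0.4330,0.2500,-0.8660)
J_ω[:, 2] = z_2
entry J[2][2] = -0.8660

-0.866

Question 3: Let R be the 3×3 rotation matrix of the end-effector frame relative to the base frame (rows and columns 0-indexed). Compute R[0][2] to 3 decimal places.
0.500

End-effector z-axis (col 2 of R) = (0.5000,0.8660,0.0000)
R[0][2] = 0.5000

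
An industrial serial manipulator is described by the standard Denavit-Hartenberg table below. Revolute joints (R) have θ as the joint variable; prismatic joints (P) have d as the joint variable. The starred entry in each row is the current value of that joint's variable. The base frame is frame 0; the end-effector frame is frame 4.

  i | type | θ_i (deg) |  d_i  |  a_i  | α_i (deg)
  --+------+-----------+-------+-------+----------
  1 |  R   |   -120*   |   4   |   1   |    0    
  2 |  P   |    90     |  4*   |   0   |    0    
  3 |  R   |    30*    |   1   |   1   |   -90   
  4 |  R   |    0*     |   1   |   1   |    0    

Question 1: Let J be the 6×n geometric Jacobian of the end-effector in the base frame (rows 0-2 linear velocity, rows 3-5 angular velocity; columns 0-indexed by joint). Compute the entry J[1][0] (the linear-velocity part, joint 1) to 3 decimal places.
1.500

axis z_0 = ẑ; lever o_n−o_0 = (1.5000,0.1340,9.0000)
cross product → J_v[:, 0] = (-0.1340,1.5000,0.0000)
J_ω[:, 0] = z_0
entry J[1][0] = 1.5000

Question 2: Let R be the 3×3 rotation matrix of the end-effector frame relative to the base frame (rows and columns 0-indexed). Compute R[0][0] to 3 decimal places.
1.000

End-effector x-axis (col 0 of R) = (1.0000,0.0000,0.0000)
R[0][0] = 1.0000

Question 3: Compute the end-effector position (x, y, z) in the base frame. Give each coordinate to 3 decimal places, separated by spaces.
1.500 0.134 9.000

after link 1: o_1 = (-0.5000, -0.8660, 4.0000)
after link 2: o_2 = (-0.5000, -0.8660, 8.0000)
after link 3: o_3 = (0.5000, -0.8660, 9.0000)
after link 4: o_4 = (1.5000, 0.1340, 9.0000)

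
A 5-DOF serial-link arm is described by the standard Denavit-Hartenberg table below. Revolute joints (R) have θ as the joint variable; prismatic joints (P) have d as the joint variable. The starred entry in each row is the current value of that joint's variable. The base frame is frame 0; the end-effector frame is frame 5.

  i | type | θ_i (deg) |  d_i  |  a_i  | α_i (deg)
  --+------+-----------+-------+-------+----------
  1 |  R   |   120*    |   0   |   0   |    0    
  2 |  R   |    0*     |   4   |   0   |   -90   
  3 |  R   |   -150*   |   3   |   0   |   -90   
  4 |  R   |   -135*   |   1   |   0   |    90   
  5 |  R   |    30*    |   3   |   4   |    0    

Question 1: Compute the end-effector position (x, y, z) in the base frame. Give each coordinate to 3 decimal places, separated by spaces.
-5.611 3.063 4.313

after link 1: o_1 = (0.0000, 0.0000, 0.0000)
after link 2: o_2 = (0.0000, 0.0000, 4.0000)
after link 3: o_3 = (-2.5981, -1.5000, 4.0000)
after link 4: o_4 = (-2.8481, -1.0670, 4.8660)
after link 5: o_5 = (-5.6115, 3.0631, 4.3127)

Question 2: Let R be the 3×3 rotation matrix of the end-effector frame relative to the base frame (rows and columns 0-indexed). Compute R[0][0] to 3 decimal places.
-0.920

End-effector x-axis (col 0 of R) = (-0.9205,0.3696,0.1268)
R[0][0] = -0.9205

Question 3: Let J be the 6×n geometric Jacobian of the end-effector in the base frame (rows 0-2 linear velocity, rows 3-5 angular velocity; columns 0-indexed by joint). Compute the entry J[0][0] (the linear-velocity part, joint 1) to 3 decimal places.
axis z_0 = ẑ; lever o_n−o_0 = (-5.6115,3.0631,4.3127)
cross product → J_v[:, 0] = (-3.0631,-5.6115,0.0000)
J_ω[:, 0] = z_0
entry J[0][0] = -3.0631

-3.063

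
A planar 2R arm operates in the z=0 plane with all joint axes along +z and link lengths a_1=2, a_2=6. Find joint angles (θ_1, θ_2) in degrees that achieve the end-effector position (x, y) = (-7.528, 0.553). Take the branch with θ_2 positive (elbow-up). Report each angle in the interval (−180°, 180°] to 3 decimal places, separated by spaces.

cos θ_2 = (56.9766−2²−6²)/(2·2·6) = 0.7074; θ_2 = 44.9796° (elbow-up)
β = atan2(0.5530,-7.5280) = 175.7987°; ψ = atan2(4.2411,6.2441) = 34.1850°
θ_1 = β − ψ = 141.6136°

141.614 44.980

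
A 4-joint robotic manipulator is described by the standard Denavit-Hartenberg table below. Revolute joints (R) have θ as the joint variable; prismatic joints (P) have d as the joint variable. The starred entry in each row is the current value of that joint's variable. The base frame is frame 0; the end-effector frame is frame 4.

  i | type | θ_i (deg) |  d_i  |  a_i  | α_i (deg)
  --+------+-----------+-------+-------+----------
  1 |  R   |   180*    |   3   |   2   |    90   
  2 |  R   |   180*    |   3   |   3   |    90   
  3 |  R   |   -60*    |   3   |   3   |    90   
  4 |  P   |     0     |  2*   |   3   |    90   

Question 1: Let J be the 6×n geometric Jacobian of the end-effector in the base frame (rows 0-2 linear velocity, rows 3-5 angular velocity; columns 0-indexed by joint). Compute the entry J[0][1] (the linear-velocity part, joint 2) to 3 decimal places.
3.000

axis z_1 = (0.0000,1.0000,0.0000); lever o_n−o_1 = (4.2679,-3.1962,3.0000)
cross product → J_v[:, 1] = (3.0000,-0.0000,-4.2679)
J_ω[:, 1] = z_1
entry J[0][1] = 3.0000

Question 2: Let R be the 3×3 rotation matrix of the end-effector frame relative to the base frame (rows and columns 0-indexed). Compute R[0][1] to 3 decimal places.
End-effector y-axis (col 1 of R) = (-0.8660,-0.5000,0.0000)
R[0][1] = -0.8660

-0.866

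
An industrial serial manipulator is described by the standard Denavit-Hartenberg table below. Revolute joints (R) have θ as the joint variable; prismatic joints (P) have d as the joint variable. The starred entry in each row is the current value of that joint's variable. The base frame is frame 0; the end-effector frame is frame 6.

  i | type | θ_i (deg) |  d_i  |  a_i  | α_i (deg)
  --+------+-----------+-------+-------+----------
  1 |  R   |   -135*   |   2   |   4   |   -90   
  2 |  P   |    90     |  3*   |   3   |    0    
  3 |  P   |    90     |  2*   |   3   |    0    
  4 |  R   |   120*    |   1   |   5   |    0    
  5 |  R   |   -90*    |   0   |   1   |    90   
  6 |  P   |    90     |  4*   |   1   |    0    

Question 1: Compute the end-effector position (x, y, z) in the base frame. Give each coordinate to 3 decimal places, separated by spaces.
4.501 -5.398 0.366

after link 1: o_1 = (-2.8284, -2.8284, 2.0000)
after link 2: o_2 = (-0.7071, -4.9497, -1.0000)
after link 3: o_3 = (2.8284, -4.2426, -1.0000)
after link 4: o_4 = (1.7678, -6.7175, 3.3301)
after link 5: o_5 = (2.3801, -6.1051, 3.8301)
after link 6: o_6 = (4.5015, -5.3980, 0.3660)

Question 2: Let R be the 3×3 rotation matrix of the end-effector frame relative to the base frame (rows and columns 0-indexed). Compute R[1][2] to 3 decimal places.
End-effector z-axis (col 2 of R) = (0.3536,0.3536,-0.8660)
R[1][2] = 0.3536

0.354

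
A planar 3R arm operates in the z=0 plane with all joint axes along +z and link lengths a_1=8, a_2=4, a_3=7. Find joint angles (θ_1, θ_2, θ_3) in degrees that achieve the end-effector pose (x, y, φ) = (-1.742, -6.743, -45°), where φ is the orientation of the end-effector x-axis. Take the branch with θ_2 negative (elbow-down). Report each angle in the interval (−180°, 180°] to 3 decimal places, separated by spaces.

wrist centre = target − a_3·(cos φ, sin φ) = (-6.6917, -1.7933)
cos θ_2 = (47.9952−8²−4²)/(2·8·4) = -0.5001; θ_2 = -120.0049° (elbow-down)
β = atan2(-1.7933,-6.6917) = -164.9984°; ψ = atan2(-3.4639,5.9997) = -30.0000°
θ_1 = β − ψ = -134.9984°
θ_3 = φ − θ_1 − θ_2 = -149.9967° (wrapped to (-180°,180°])

-134.998 -120.005 -149.997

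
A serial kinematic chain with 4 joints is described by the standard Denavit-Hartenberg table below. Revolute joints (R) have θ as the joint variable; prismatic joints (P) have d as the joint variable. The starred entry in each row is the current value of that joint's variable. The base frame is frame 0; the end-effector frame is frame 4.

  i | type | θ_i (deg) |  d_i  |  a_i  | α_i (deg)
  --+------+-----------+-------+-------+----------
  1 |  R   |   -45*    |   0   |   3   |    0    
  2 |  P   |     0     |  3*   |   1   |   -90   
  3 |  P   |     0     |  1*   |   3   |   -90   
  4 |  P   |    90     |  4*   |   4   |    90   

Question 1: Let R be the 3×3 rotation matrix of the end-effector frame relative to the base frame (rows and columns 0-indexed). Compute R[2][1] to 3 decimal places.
-1.000

End-effector y-axis (col 1 of R) = (0.0000,0.0000,-1.0000)
R[2][1] = -1.0000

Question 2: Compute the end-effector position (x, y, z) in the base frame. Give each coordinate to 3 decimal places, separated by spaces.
2.828 -7.071 -1.000

after link 1: o_1 = (2.1213, -2.1213, 0.0000)
after link 2: o_2 = (2.8284, -2.8284, 3.0000)
after link 3: o_3 = (5.6569, -4.2426, 3.0000)
after link 4: o_4 = (2.8284, -7.0711, -1.0000)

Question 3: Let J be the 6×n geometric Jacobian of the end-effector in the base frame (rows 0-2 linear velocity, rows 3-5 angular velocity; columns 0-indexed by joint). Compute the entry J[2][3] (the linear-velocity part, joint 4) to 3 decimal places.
prismatic axis z_3 = (0.0000,0.0000,-1.0000)
J_v[:, 3] = z_3; J_ω[:, 3] = (0,0,0)
entry J[2][3] = -1.0000

-1.000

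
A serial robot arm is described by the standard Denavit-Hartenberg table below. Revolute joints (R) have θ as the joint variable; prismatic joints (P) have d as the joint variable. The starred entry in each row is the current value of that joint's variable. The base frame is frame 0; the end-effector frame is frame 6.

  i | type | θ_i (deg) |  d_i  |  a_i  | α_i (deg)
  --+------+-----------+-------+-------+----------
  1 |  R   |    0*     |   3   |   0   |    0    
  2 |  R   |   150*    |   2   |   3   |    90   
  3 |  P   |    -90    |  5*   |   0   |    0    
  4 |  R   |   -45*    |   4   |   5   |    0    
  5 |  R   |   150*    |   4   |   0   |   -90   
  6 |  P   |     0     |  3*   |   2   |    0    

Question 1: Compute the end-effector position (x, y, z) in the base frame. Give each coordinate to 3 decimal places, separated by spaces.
5.963 11.568 4.880

after link 1: o_1 = (0.0000, 0.0000, 3.0000)
after link 2: o_2 = (-2.5981, 1.5000, 5.0000)
after link 3: o_3 = (-0.0981, 5.8301, 5.0000)
after link 4: o_4 = (4.9638, 7.5265, 1.4645)
after link 5: o_5 = (6.9638, 10.9906, 1.4645)
after link 6: o_6 = (5.9632, 11.5683, 4.8799)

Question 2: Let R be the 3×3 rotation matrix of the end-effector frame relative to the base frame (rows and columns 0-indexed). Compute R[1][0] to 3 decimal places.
End-effector x-axis (col 0 of R) = (-0.8365,0.4830,0.2588)
R[1][0] = 0.4830

0.483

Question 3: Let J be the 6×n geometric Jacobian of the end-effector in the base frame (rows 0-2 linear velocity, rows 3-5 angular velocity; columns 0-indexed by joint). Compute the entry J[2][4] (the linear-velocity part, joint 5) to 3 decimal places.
1.155

axis z_4 = (0.5000,0.8660,0.0000); lever o_n−o_4 = (0.9994,4.0418,3.4154)
cross product → J_v[:, 4] = (2.9578,-1.7077,1.1554)
J_ω[:, 4] = z_4
entry J[2][4] = 1.1554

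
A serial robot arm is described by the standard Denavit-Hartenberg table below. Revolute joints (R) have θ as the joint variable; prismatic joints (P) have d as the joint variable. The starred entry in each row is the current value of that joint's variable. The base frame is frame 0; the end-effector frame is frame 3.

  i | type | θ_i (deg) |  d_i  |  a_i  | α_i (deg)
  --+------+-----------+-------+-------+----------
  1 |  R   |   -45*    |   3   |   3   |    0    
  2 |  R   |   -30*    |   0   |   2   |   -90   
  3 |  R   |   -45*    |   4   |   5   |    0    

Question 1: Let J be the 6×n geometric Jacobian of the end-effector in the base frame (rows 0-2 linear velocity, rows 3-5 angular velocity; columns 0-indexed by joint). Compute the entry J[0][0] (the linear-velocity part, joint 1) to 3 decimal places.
6.433

axis z_0 = ẑ; lever o_n−o_0 = (7.4177,-6.4330,6.5355)
cross product → J_v[:, 0] = (6.4330,7.4177,-0.0000)
J_ω[:, 0] = z_0
entry J[0][0] = 6.4330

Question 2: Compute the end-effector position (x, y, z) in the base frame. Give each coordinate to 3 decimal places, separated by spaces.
after link 1: o_1 = (2.1213, -2.1213, 3.0000)
after link 2: o_2 = (2.6390, -4.0532, 3.0000)
after link 3: o_3 = (7.4177, -6.4330, 6.5355)

7.418 -6.433 6.536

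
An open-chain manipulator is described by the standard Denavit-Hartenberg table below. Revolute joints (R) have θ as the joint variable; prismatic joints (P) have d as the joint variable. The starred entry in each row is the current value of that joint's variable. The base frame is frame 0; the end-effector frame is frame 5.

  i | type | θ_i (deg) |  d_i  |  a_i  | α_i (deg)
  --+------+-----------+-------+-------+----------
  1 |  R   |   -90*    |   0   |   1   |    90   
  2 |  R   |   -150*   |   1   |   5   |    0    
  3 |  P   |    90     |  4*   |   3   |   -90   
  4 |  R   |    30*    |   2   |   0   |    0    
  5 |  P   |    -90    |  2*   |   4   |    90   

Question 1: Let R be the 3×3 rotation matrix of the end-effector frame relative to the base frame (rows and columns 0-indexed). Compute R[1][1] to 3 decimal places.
End-effector y-axis (col 1 of R) = (0.0000,-0.8660,0.5000)
R[1][1] = -0.8660

-0.866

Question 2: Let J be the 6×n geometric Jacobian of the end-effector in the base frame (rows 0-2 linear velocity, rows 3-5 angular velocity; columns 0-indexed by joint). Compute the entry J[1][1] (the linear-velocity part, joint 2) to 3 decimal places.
-4.830

axis z_1 = (-1.0000,-0.0000,0.0000); lever o_n−o_1 = (-8.4641,-1.6340,-4.8301)
cross product → J_v[:, 1] = (0.0000,-4.8301,1.6340)
J_ω[:, 1] = z_1
entry J[1][1] = -4.8301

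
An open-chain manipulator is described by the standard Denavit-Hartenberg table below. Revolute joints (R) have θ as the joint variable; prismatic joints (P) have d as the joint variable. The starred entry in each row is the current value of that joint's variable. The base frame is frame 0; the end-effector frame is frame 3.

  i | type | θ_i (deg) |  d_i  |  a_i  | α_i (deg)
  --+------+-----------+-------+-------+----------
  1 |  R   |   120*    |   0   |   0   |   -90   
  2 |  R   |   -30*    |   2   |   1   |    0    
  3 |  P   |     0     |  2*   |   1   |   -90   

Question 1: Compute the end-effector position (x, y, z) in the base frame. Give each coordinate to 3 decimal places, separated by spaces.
after link 1: o_1 = (0.0000, 0.0000, 0.0000)
after link 2: o_2 = (-2.1651, -0.2500, 0.5000)
after link 3: o_3 = (-4.3301, -0.5000, 1.0000)

-4.330 -0.500 1.000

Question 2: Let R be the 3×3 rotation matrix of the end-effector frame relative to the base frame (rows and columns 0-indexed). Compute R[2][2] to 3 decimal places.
-0.866

End-effector z-axis (col 2 of R) = (-0.2500,0.4330,-0.8660)
R[2][2] = -0.8660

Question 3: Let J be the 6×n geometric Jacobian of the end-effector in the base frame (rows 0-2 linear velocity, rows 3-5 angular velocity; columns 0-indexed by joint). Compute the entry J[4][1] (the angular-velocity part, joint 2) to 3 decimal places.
axis z_1 = (-0.8660,-0.5000,0.0000); lever o_n−o_1 = (-4.3301,-0.5000,1.0000)
cross product → J_v[:, 1] = (-0.5000,0.8660,-1.7321)
J_ω[:, 1] = z_1
entry J[4][1] = -0.5000

-0.500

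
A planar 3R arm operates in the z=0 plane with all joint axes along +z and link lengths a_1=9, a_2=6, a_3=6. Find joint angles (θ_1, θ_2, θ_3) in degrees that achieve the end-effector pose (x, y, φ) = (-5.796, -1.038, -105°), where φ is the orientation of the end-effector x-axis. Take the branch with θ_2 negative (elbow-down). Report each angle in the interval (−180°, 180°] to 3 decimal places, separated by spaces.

wrist centre = target − a_3·(cos φ, sin φ) = (-4.2431, 4.7576)
cos θ_2 = (40.6381−9²−6²)/(2·9·6) = -0.7071; θ_2 = -134.9958° (elbow-down)
β = atan2(4.7576,-4.2431) = 131.7286°; ψ = atan2(-4.2430,4.7577) = -41.7270°
θ_1 = β − ψ = 173.4556°
θ_3 = φ − θ_1 − θ_2 = -143.4598° (wrapped to (-180°,180°])

173.456 -134.996 -143.460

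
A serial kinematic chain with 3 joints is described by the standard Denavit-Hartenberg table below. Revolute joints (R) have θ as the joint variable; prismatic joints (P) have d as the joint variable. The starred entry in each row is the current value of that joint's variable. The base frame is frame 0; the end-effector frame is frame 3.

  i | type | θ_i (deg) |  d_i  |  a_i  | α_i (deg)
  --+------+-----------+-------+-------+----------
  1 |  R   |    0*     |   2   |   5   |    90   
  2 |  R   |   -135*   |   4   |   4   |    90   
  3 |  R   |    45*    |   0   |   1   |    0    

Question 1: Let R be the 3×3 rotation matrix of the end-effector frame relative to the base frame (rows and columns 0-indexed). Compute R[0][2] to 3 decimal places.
-0.707

End-effector z-axis (col 2 of R) = (-0.7071,-0.0000,0.7071)
R[0][2] = -0.7071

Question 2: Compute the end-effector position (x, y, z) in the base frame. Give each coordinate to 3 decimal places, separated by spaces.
after link 1: o_1 = (5.0000, 0.0000, 2.0000)
after link 2: o_2 = (2.1716, -4.0000, -0.8284)
after link 3: o_3 = (1.6716, -4.7071, -1.3284)

1.672 -4.707 -1.328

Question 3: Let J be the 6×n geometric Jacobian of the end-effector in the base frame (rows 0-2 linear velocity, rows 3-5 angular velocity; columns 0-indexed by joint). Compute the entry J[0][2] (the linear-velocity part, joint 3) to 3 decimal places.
axis z_2 = (-0.7071,-0.0000,0.7071); lever o_n−o_2 = (-0.5000,-0.7071,-0.5000)
cross product → J_v[:, 2] = (0.5000,-0.7071,0.5000)
J_ω[:, 2] = z_2
entry J[0][2] = 0.5000

0.500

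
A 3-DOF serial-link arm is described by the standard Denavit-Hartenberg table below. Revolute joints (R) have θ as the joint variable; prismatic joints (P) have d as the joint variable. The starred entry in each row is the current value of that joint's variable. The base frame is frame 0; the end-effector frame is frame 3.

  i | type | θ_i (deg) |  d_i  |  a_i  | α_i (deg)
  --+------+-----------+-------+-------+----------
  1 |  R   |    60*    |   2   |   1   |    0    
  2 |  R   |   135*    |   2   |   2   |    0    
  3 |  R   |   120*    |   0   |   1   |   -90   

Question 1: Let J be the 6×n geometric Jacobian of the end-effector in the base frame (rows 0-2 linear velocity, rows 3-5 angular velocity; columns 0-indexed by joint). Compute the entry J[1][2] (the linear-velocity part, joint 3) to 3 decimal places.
axis z_2 = (0.0000,0.0000,1.0000); lever o_n−o_2 = (0.7071,-0.7071,0.0000)
cross product → J_v[:, 2] = (0.7071,0.7071,-0.0000)
J_ω[:, 2] = z_2
entry J[1][2] = 0.7071

0.707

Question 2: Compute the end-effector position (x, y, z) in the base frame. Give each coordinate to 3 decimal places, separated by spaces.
-0.725 -0.359 4.000

after link 1: o_1 = (0.5000, 0.8660, 2.0000)
after link 2: o_2 = (-1.4319, 0.3484, 4.0000)
after link 3: o_3 = (-0.7247, -0.3587, 4.0000)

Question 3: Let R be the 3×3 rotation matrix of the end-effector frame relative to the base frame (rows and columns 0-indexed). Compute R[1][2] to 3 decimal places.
0.707

End-effector z-axis (col 2 of R) = (0.7071,0.7071,0.0000)
R[1][2] = 0.7071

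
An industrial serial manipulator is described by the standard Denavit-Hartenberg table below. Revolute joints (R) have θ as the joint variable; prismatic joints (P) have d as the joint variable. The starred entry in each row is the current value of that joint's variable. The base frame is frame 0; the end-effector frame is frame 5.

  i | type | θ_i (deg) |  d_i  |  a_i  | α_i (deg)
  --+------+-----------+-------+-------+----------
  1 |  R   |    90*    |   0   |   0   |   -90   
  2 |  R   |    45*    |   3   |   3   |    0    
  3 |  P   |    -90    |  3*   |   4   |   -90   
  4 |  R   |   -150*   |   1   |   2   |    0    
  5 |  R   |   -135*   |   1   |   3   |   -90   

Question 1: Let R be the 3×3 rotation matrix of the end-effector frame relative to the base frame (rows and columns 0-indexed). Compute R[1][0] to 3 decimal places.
End-effector x-axis (col 0 of R) = (0.9659,0.1830,0.1830)
R[1][0] = 0.1830

0.183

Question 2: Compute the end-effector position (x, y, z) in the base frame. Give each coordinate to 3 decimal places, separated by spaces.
-4.102 5.688 -1.383

after link 1: o_1 = (0.0000, 0.0000, 0.0000)
after link 2: o_2 = (-3.0000, 2.1213, -2.1213)
after link 3: o_3 = (-6.0000, 4.9497, 0.7071)
after link 4: o_4 = (-7.0000, 4.4321, -1.2247)
after link 5: o_5 = (-4.1022, 5.6883, -1.3828)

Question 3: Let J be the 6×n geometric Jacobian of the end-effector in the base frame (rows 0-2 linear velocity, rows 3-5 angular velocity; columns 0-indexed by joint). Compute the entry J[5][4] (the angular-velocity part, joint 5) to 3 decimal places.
axis z_4 = (-0.0000,0.7071,-0.7071); lever o_n−o_4 = (2.8978,1.2561,-0.1581)
cross product → J_v[:, 4] = (0.7765,-2.0490,-2.0490)
J_ω[:, 4] = z_4
entry J[5][4] = -0.7071

-0.707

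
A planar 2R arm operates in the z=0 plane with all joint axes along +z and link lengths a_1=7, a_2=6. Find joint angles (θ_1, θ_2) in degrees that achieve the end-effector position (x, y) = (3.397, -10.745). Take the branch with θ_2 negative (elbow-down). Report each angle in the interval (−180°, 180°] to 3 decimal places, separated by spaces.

-44.997 -60.004

cos θ_2 = (126.9946−7²−6²)/(2·7·6) = 0.4999; θ_2 = -60.0042° (elbow-down)
β = atan2(-10.7450,3.3970) = -72.4558°; ψ = atan2(-5.1964,9.9996) = -27.4590°
θ_1 = β − ψ = -44.9968°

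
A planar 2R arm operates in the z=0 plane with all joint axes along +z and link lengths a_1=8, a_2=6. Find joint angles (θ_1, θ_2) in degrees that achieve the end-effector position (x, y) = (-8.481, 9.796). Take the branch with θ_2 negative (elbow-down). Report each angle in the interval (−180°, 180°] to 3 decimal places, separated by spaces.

cos θ_2 = (167.8890−8²−6²)/(2·8·6) = 0.7072; θ_2 = -44.9943° (elbow-down)
β = atan2(9.7960,-8.4810) = 130.8848°; ψ = atan2(-4.2422,12.2431) = -19.1112°
θ_1 = β − ψ = 149.9960°

149.996 -44.994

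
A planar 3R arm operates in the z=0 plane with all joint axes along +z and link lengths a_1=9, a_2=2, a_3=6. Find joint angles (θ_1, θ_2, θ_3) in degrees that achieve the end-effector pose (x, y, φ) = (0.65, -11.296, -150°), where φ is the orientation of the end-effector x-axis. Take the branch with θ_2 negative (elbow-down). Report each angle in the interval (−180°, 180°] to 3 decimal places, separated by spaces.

-45.002 -59.998 -45.000

wrist centre = target − a_3·(cos φ, sin φ) = (5.8462, -8.2960)
cos θ_2 = (103.0011−9²−2²)/(2·9·2) = 0.5000; θ_2 = -59.9980° (elbow-down)
β = atan2(-8.2960,5.8462) = -54.8278°; ψ = atan2(-1.7320,10.0001) = -9.8262°
θ_1 = β − ψ = -45.0017°
θ_3 = φ − θ_1 − θ_2 = -45.0004° (wrapped to (-180°,180°])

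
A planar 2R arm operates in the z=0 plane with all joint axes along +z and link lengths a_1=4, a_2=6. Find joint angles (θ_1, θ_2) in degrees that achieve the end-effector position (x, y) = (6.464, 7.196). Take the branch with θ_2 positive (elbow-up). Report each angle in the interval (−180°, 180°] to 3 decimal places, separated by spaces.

29.995 30.008

cos θ_2 = (93.5657−4²−6²)/(2·4·6) = 0.8660; θ_2 = 30.0084° (elbow-up)
β = atan2(7.1960,6.4640) = 48.0674°; ψ = atan2(3.0008,9.1957) = 18.0726°
θ_1 = β − ψ = 29.9948°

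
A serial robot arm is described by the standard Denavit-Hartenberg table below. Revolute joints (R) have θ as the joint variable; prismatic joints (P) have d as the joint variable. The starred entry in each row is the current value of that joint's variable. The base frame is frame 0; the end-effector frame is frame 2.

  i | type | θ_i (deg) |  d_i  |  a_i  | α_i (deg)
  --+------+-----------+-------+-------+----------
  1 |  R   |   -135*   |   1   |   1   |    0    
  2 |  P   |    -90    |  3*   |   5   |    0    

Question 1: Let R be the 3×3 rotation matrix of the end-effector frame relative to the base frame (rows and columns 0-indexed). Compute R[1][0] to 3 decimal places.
0.707

End-effector x-axis (col 0 of R) = (-0.7071,0.7071,0.0000)
R[1][0] = 0.7071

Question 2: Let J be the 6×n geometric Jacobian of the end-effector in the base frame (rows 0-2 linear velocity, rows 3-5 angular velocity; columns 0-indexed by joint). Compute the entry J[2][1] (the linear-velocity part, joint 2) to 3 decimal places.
prismatic axis z_1 = (0.0000,0.0000,1.0000)
J_v[:, 1] = z_1; J_ω[:, 1] = (0,0,0)
entry J[2][1] = 1.0000

1.000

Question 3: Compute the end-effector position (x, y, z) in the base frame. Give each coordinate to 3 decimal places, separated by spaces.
-4.243 2.828 4.000

after link 1: o_1 = (-0.7071, -0.7071, 1.0000)
after link 2: o_2 = (-4.2426, 2.8284, 4.0000)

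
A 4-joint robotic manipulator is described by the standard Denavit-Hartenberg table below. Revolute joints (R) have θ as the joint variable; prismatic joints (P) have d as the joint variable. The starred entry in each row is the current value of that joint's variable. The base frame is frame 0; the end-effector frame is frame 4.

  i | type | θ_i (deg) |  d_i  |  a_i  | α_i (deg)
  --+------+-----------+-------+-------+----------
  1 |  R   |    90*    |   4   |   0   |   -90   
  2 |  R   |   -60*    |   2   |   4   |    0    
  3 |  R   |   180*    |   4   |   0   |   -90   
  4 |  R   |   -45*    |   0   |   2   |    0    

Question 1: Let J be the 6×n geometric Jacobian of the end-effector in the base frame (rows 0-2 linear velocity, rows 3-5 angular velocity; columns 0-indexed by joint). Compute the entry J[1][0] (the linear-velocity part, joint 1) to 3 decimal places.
axis z_0 = ẑ; lever o_n−o_0 = (-7.4142,1.2929,6.2394)
cross product → J_v[:, 0] = (-1.2929,-7.4142,0.0000)
J_ω[:, 0] = z_0
entry J[1][0] = -7.4142

-7.414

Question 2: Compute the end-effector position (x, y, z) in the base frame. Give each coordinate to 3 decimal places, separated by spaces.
after link 1: o_1 = (0.0000, 0.0000, 4.0000)
after link 2: o_2 = (-2.0000, 2.0000, 7.4641)
after link 3: o_3 = (-6.0000, 2.0000, 7.4641)
after link 4: o_4 = (-7.4142, 1.2929, 6.2394)

-7.414 1.293 6.239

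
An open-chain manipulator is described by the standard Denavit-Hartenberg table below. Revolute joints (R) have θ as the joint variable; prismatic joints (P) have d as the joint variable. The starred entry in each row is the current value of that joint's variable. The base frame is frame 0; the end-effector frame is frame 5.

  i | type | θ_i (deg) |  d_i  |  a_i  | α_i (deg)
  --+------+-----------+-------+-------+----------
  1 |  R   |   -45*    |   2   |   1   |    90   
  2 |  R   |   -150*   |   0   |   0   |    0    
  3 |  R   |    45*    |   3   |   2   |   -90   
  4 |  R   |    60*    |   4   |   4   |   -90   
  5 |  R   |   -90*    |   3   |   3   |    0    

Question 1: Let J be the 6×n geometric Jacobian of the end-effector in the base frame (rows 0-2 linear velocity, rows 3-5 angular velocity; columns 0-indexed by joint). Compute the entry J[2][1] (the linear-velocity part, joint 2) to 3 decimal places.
axis z_1 = (-0.7071,-0.7071,0.0000); lever o_n−o_1 = (5.9133,-3.1357,-3.1659)
cross product → J_v[:, 1] = (2.2386,-2.2386,6.3986)
J_ω[:, 1] = z_1
entry J[2][1] = 6.3986

6.399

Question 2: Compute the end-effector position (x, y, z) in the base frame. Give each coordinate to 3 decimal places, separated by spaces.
after link 1: o_1 = (0.7071, -0.7071, 2.0000)
after link 2: o_2 = (0.7071, -0.7071, 2.0000)
after link 3: o_3 = (-1.7802, -2.4624, 0.0681)
after link 4: o_4 = (3.0353, -2.3789, -2.8990)
after link 5: o_5 = (6.6205, -3.8428, -1.1659)

6.620 -3.843 -1.166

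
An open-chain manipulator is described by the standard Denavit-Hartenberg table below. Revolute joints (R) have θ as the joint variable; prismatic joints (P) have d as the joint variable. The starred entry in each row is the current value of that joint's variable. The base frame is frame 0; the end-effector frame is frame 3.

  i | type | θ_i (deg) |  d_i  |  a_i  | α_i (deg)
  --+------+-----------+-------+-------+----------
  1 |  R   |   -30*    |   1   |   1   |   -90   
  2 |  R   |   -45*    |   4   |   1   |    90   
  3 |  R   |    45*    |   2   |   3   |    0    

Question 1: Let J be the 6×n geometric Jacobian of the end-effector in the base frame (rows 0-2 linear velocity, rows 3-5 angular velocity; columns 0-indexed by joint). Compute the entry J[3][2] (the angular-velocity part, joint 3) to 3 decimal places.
axis z_2 = (-0.6124,0.3536,0.7071); lever o_n−o_2 = (1.1350,1.7942,2.9142)
cross product → J_v[:, 2] = (-0.2384,2.5871,-1.5000)
J_ω[:, 2] = z_2
entry J[3][2] = -0.6124

-0.612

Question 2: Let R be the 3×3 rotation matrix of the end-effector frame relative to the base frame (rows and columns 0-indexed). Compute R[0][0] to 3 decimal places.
0.787

End-effector x-axis (col 0 of R) = (0.7866,0.3624,0.5000)
R[0][0] = 0.7866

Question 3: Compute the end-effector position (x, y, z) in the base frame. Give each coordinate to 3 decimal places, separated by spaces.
after link 1: o_1 = (0.8660, -0.5000, 1.0000)
after link 2: o_2 = (3.4784, 2.6105, 1.7071)
after link 3: o_3 = (4.6134, 4.4048, 4.6213)

4.613 4.405 4.621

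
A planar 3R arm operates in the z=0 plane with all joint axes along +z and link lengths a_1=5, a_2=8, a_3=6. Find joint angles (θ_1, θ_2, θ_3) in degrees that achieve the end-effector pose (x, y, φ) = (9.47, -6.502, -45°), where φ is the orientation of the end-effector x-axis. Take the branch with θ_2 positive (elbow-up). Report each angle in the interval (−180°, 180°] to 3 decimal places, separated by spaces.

wrist centre = target − a_3·(cos φ, sin φ) = (5.2274, -2.2594)
cos θ_2 = (32.4300−5²−8²)/(2·5·8) = -0.7071; θ_2 = 135.0015° (elbow-up)
β = atan2(-2.2594,5.2274) = -23.3749°; ψ = atan2(5.6567,-0.6570) = 96.6250°
θ_1 = β − ψ = -119.9998°
θ_3 = φ − θ_1 − θ_2 = -60.0016° (wrapped to (-180°,180°])

-120.000 135.001 -60.002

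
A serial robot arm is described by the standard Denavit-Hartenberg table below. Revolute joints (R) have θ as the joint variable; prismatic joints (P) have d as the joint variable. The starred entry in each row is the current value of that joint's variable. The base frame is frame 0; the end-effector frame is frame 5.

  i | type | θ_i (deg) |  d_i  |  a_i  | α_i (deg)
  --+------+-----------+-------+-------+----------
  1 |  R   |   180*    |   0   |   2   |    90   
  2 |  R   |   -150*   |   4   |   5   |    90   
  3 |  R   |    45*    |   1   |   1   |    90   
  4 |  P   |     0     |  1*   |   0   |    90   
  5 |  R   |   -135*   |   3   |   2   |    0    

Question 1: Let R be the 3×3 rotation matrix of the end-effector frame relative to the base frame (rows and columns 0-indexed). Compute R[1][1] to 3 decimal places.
1.000

End-effector y-axis (col 1 of R) = (0.0000,1.0000,-0.0000)
R[1][1] = 1.0000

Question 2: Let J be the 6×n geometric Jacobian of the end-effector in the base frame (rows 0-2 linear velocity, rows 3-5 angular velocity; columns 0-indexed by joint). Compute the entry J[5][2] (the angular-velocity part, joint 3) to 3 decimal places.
axis z_2 = (0.5000,-0.0000,0.8660); lever o_n−o_2 = (-1.5073,0.0000,-1.4392)
cross product → J_v[:, 2] = (0.0000,-0.5858,-0.0000)
J_ω[:, 2] = z_2
entry J[5][2] = 0.8660

0.866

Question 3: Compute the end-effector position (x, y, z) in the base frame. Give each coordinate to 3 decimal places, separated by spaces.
0.823 4.000 -3.939

after link 1: o_1 = (-2.0000, 0.0000, 0.0000)
after link 2: o_2 = (2.3301, 4.0000, -2.5000)
after link 3: o_3 = (3.4425, 4.7071, -1.9875)
after link 4: o_4 = (4.0549, 4.0000, -2.3411)
after link 5: o_5 = (0.8228, 4.0000, -3.9392)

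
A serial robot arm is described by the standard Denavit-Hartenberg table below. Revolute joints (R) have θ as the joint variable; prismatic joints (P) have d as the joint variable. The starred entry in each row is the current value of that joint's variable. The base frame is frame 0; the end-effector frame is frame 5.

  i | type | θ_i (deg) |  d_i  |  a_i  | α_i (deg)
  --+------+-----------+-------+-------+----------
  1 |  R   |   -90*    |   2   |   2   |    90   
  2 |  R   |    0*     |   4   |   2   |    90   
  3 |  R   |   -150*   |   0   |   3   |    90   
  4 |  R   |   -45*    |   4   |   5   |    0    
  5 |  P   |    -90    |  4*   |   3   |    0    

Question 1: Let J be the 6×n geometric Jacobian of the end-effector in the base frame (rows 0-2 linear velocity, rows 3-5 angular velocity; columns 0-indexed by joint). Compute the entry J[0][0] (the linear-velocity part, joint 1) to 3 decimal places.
-3.823

axis z_0 = ẑ; lever o_n−o_0 = (-8.7211,3.8228,7.6569)
cross product → J_v[:, 0] = (-3.8228,-8.7211,0.0000)
J_ω[:, 0] = z_0
entry J[0][0] = -3.8228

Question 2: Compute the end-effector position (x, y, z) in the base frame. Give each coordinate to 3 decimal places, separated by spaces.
-8.721 3.823 7.657

after link 1: o_1 = (0.0000, -2.0000, 2.0000)
after link 2: o_2 = (-4.0000, -4.0000, 2.0000)
after link 3: o_3 = (-2.5000, -1.4019, 2.0000)
after link 4: o_4 = (-4.1963, 3.6599, 5.5355)
after link 5: o_5 = (-8.7211, 3.8228, 7.6569)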